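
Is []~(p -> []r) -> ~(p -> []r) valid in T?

Tableau for the negation ~([]~(p -> []r) -> ~(p -> []r)):
1. ~([]~(p -> []r) -> ~(p -> []r)), w0
2. []~(p -> []r), w0
3. p -> []r, w0
4. ~(p -> []r), w0
5. p, w0
6. ~[]r, w0
7. []r, w0
8. r, w0
9. ~r, w1
10. ~(p -> []r), w1
11. p, w1
12. ~[]r, w1
13. r, w1
Accessibility: w0Rw0, w0Rw1, w1Rw1
Branch closes: r and ~r both at w1.
Every branch of the negation's tableau closes; the branch above is one of them.

Valid in T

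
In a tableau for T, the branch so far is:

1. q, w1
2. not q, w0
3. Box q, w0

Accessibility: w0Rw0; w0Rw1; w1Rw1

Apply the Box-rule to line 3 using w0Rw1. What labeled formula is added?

q, w1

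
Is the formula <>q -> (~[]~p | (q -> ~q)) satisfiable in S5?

Yes, satisfiable

1. <>q -> (~[]~p | (q -> ~q)), u
2. ~[]~p | (q -> ~q), u   [->-rule on 1 (branches; this branch)]
3. q -> ~q, u   [|-rule on 2 (branches; this branch)]
4. ~q, u   [->-rule on 3 (branches; this branch)]
Accessibility: uRu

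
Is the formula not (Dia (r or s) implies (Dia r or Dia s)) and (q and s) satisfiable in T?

Unsatisfiable

1. not (Dia (r or s) implies (Dia r or Dia s)) and (q and s), w0
2. not (Dia (r or s) implies (Dia r or Dia s)), w0
3. q and s, w0
4. Dia (r or s), w0
5. not (Dia r or Dia s), w0
6. q, w0
7. s, w0
8. not Dia r, w0
9. not Dia s, w0
10. not r, w0
11. not s, w0
Accessibility: w0Rw0
Branch closes: s and not s both at w0.
(One branch shown.) All branches close.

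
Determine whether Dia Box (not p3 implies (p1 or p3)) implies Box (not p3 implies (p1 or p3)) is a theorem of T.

Not valid

Tableau for the negation not (Dia Box (not p3 implies (p1 or p3)) implies Box (not p3 implies (p1 or p3))):
1. not (Dia Box (not p3 implies (p1 or p3)) implies Box (not p3 implies (p1 or p3))), 0
2. Dia Box (not p3 implies (p1 or p3)), 0   [neg-implies-rule on 1]
3. not Box (not p3 implies (p1 or p3)), 0   [neg-implies-rule on 1]
4. Box (not p3 implies (p1 or p3)), 1   [Dia-rule on 2: fresh world 1, 0R1]
5. not p3 implies (p1 or p3), 1   [Box-rule on 4 via 1R1]
6. p1 or p3, 1   [implies-rule on 5 (branches; this branch)]
7. p3, 1   [or-rule on 6 (branches; this branch)]
8. not (not p3 implies (p1 or p3)), 2   [neg-Box-rule on 3: fresh world 2, 0R2]
9. not p3, 2   [neg-implies-rule on 8]
10. not (p1 or p3), 2   [neg-implies-rule on 8]
11. not p1, 2   [neg-or-rule on 10]
Accessibility: 0R0, 0R1, 0R2, 1R1, 2R2
The negation has an open branch (countermodel exists).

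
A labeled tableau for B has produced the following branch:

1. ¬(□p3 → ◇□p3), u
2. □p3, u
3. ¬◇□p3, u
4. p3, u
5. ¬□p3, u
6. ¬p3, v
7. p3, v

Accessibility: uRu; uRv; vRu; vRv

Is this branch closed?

Both p3 and ¬p3 appear at v.

Closed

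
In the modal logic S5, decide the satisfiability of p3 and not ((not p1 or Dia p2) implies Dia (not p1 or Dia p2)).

1. p3 and not ((not p1 or Dia p2) implies Dia (not p1 or Dia p2)), 0
2. p3, 0   [and-rule on 1]
3. not ((not p1 or Dia p2) implies Dia (not p1 or Dia p2)), 0   [and-rule on 1]
4. not p1 or Dia p2, 0   [neg-implies-rule on 3]
5. not Dia (not p1 or Dia p2), 0   [neg-implies-rule on 3]
6. not (not p1 or Dia p2), 0   [neg-Dia-rule on 5 via 0R0]
7. p1, 0   [neg-or-rule on 6]
8. not Dia p2, 0   [neg-or-rule on 6]
9. not p2, 0   [neg-Dia-rule on 8 via 0R0]
10. Dia p2, 0   [or-rule on 4 (branches; this branch)]
11. p2, 1   [Dia-rule on 10: fresh world 1, 0R1]
12. not (not p1 or Dia p2), 1   [neg-Dia-rule on 5 via 0R1]
13. p1, 1   [neg-or-rule on 12]
14. not Dia p2, 1   [neg-or-rule on 12]
15. not p2, 1   [neg-Dia-rule on 8 via 0R1]
Accessibility: 0R0, 0R1, 1R0, 1R1
Branch closes: p2 and not p2 both at 1.
All branches of the tableau close; one closing branch shown above.

No, unsatisfiable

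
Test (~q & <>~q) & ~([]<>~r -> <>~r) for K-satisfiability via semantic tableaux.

Satisfiable

1. (~q & <>~q) & ~([]<>~r -> <>~r), w0
2. ~q & <>~q, w0
3. ~([]<>~r -> <>~r), w0
4. ~q, w0
5. <>~q, w0
6. []<>~r, w0
7. ~<>~r, w0
8. ~q, w1
9. <>~r, w1
10. r, w1
11. ~r, w2
Accessibility: w0Rw1, w1Rw2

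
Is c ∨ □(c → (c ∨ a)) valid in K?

Yes, valid

Tableau for the negation ¬(c ∨ □(c → (c ∨ a))):
1. ¬(c ∨ □(c → (c ∨ a))), w0
2. ¬c, w0   [¬∨-rule on 1]
3. ¬□(c → (c ∨ a)), w0   [¬∨-rule on 1]
4. ¬(c → (c ∨ a)), w1   [¬□-rule on 3: fresh world w1, w0Rw1]
5. c, w1   [¬→-rule on 4]
6. ¬(c ∨ a), w1   [¬→-rule on 4]
7. ¬c, w1   [¬∨-rule on 6]
8. ¬a, w1   [¬∨-rule on 6]
Accessibility: w0Rw1
Branch closes: c and ¬c both at w1.
All branches of the negation close; one closing branch shown above.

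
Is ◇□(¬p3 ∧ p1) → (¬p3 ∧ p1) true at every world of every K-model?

Tableau for the negation ¬(◇□(¬p3 ∧ p1) → (¬p3 ∧ p1)):
1. ¬(◇□(¬p3 ∧ p1) → (¬p3 ∧ p1)), 0
2. ◇□(¬p3 ∧ p1), 0
3. ¬(¬p3 ∧ p1), 0
4. ¬p1, 0
5. □(¬p3 ∧ p1), 1
Accessibility: 0R1
The negation has an open branch (countermodel exists).

Not valid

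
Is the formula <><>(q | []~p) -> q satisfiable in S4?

1. <><>(q | []~p) -> q, 0
2. q, 0
Accessibility: 0R0

Yes, satisfiable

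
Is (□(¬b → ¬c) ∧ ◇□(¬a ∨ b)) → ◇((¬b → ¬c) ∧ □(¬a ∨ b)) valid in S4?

Tableau for the negation ¬((□(¬b → ¬c) ∧ ◇□(¬a ∨ b)) → ◇((¬b → ¬c) ∧ □(¬a ∨ b))):
1. ¬((□(¬b → ¬c) ∧ ◇□(¬a ∨ b)) → ◇((¬b → ¬c) ∧ □(¬a ∨ b))), u
2. □(¬b → ¬c) ∧ ◇□(¬a ∨ b), u   [¬→-rule on 1]
3. ¬◇((¬b → ¬c) ∧ □(¬a ∨ b)), u   [¬→-rule on 1]
4. □(¬b → ¬c), u   [∧-rule on 2]
5. ◇□(¬a ∨ b), u   [∧-rule on 2]
6. ¬((¬b → ¬c) ∧ □(¬a ∨ b)), u   [¬◇-rule on 3 via uRu]
7. ¬b → ¬c, u   [□-rule on 4 via uRu]
8. ¬□(¬a ∨ b), u   [¬∧-rule on 6 (branches; this branch)]
9. ¬c, u   [→-rule on 7 (branches; this branch)]
10. □(¬a ∨ b), v   [◇-rule on 5: fresh world v, uRv]
11. ¬((¬b → ¬c) ∧ □(¬a ∨ b)), v   [¬◇-rule on 3 via uRv]
12. ¬b → ¬c, v   [□-rule on 4 via uRv]
13. ¬a ∨ b, v   [□-rule on 10 via vRv]
14. ¬□(¬a ∨ b), v   [¬∧-rule on 11 (branches; this branch)]
15. ¬c, v   [→-rule on 12 (branches; this branch)]
16. b, v   [∨-rule on 13 (branches; this branch)]
17. ¬(¬a ∨ b), w   [¬□-rule on 8: fresh world w, uRw]
18. a, w   [¬∨-rule on 17]
19. ¬b, w   [¬∨-rule on 17]
20. ¬((¬b → ¬c) ∧ □(¬a ∨ b)), w   [¬◇-rule on 3 via uRw]
21. ¬b → ¬c, w   [□-rule on 4 via uRw]
22. ¬□(¬a ∨ b), w   [¬∧-rule on 20 (branches; this branch)]
23. ¬c, w   [→-rule on 21 (branches; this branch)]
24. ¬(¬a ∨ b), x   [¬□-rule on 14: fresh world x, vRx]
25. a, x   [¬∨-rule on 24]
26. ¬b, x   [¬∨-rule on 24]
27. ¬((¬b → ¬c) ∧ □(¬a ∨ b)), x   [¬◇-rule on 3 via uRx]
28. ¬b → ¬c, x   [□-rule on 4 via uRx]
29. ¬a ∨ b, x   [□-rule on 10 via vRx]
30. ¬□(¬a ∨ b), x   [¬∧-rule on 27 (branches; this branch)]
31. ¬c, x   [→-rule on 28 (branches; this branch)]
32. b, x   [∨-rule on 29 (branches; this branch)]
Accessibility: uRu, uRv, uRw, uRx, vRv, vRx, wRw, xRx
Branch closes: b and ¬b both at x.
Every branch of the negation's tableau closes; the branch above is one of them.

Yes, valid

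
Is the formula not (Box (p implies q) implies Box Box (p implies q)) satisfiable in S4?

1. not (Box (p implies q) implies Box Box (p implies q)), u
2. Box (p implies q), u
3. not Box Box (p implies q), u
4. p implies q, u
5. q, u
6. not Box (p implies q), v
7. p implies q, v
8. q, v
9. not (p implies q), w
10. p, w
11. not q, w
12. p implies q, w
13. q, w
Accessibility: uRu, uRv, uRw, vRv, vRw, wRw
Branch closes: q and not q both at w.
Every branch closes; the branch above is one of them.

No, unsatisfiable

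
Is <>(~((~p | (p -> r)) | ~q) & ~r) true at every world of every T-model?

Tableau for the negation ~<>(~((~p | (p -> r)) | ~q) & ~r):
1. ~<>(~((~p | (p -> r)) | ~q) & ~r), w0
2. ~(~((~p | (p -> r)) | ~q) & ~r), w0
3. r, w0
Accessibility: w0Rw0
The negation has an open branch (countermodel exists).

No, not valid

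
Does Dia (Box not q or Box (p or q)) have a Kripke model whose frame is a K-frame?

1. Dia (Box not q or Box (p or q)), w0
2. Box not q or Box (p or q), w1   [Dia-rule on 1: fresh world w1, w0Rw1]
3. Box (p or q), w1   [or-rule on 2 (branches; this branch)]
Accessibility: w0Rw1

Satisfiable (open branch found)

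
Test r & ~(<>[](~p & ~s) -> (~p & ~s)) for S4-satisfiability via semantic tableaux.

1. r & ~(<>[](~p & ~s) -> (~p & ~s)), u
2. r, u
3. ~(<>[](~p & ~s) -> (~p & ~s)), u
4. <>[](~p & ~s), u
5. ~(~p & ~s), u
6. s, u
7. [](~p & ~s), v
8. ~p & ~s, v
9. ~p, v
10. ~s, v
Accessibility: uRu, uRv, vRv

Yes, satisfiable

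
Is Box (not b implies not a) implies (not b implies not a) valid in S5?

Valid

Tableau for the negation not (Box (not b implies not a) implies (not b implies not a)):
1. not (Box (not b implies not a) implies (not b implies not a)), u
2. Box (not b implies not a), u
3. not (not b implies not a), u
4. not b, u
5. a, u
6. not b implies not a, u
7. not a, u
Accessibility: uRu
Branch closes: a and not a both at u.
All branches of the negation close; one closing branch shown above.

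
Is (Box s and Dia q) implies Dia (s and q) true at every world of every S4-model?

Tableau for the negation not ((Box s and Dia q) implies Dia (s and q)):
1. not ((Box s and Dia q) implies Dia (s and q)), w0
2. Box s and Dia q, w0
3. not Dia (s and q), w0
4. Box s, w0
5. Dia q, w0
6. not (s and q), w0
7. s, w0
8. not q, w0
9. q, w1
10. not (s and q), w1
11. s, w1
12. not q, w1
Accessibility: w0Rw0, w0Rw1, w1Rw1
Branch closes: q and not q both at w1.
Every branch of the negation's tableau closes; the branch above is one of them.

Yes, valid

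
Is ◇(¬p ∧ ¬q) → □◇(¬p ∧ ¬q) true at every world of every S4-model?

Invalid (countermodel exists)

Tableau for the negation ¬(◇(¬p ∧ ¬q) → □◇(¬p ∧ ¬q)):
1. ¬(◇(¬p ∧ ¬q) → □◇(¬p ∧ ¬q)), w0
2. ◇(¬p ∧ ¬q), w0
3. ¬□◇(¬p ∧ ¬q), w0
4. ¬p ∧ ¬q, w1
5. ¬p, w1
6. ¬q, w1
7. ¬◇(¬p ∧ ¬q), w2
8. ¬(¬p ∧ ¬q), w2
9. q, w2
Accessibility: w0Rw0, w0Rw1, w0Rw2, w1Rw1, w2Rw2
The negation has an open branch (countermodel exists).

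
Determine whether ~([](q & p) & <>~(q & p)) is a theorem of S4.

Valid

Tableau for the negation [](q & p) & <>~(q & p):
1. [](q & p) & <>~(q & p), u
2. [](q & p), u
3. <>~(q & p), u
4. q & p, u
5. q, u
6. p, u
7. ~(q & p), v
8. q & p, v
9. q, v
10. p, v
11. ~p, v
Accessibility: uRu, uRv, vRv
Branch closes: p and ~p both at v.
Every branch of the negation's tableau closes; the branch above is one of them.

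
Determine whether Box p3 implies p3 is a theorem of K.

Tableau for the negation not (Box p3 implies p3):
1. not (Box p3 implies p3), 0
2. Box p3, 0   [neg-implies-rule on 1]
3. not p3, 0   [neg-implies-rule on 1]
The negation has an open branch (countermodel exists).

No, not valid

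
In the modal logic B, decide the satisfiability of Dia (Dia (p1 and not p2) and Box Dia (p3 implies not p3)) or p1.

1. Dia (Dia (p1 and not p2) and Box Dia (p3 implies not p3)) or p1, w0
2. p1, w0
Accessibility: w0Rw0

Satisfiable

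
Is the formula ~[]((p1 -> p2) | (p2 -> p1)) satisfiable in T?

1. ~[]((p1 -> p2) | (p2 -> p1)), w0
2. ~((p1 -> p2) | (p2 -> p1)), w1
3. ~(p1 -> p2), w1
4. ~(p2 -> p1), w1
5. p1, w1
6. ~p2, w1
7. p2, w1
8. ~p1, w1
Accessibility: w0Rw0, w0Rw1, w1Rw1
Branch closes: p2 and ~p2 both at w1.
Every branch closes; the branch above is one of them.

Unsatisfiable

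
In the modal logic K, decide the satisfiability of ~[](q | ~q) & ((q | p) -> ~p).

1. ~[](q | ~q) & ((q | p) -> ~p), w0
2. ~[](q | ~q), w0
3. (q | p) -> ~p, w0
4. ~(q | p), w0
5. ~q, w0
6. ~p, w0
7. ~(q | ~q), w1
8. ~q, w1
9. q, w1
Accessibility: w0Rw1
Branch closes: q and ~q both at w1.
Every branch closes; the branch above is one of them.

No, unsatisfiable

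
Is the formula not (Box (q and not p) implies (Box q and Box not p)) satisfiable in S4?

1. not (Box (q and not p) implies (Box q and Box not p)), 0
2. Box (q and not p), 0   [neg-implies-rule on 1]
3. not (Box q and Box not p), 0   [neg-implies-rule on 1]
4. q and not p, 0   [Box-rule on 2 via 0R0]
5. q, 0   [and-rule on 4]
6. not p, 0   [and-rule on 4]
7. not Box not p, 0   [neg-and-rule on 3 (branches; this branch)]
8. p, 1   [neg-Box-rule on 7: fresh world 1, 0R1]
9. q and not p, 1   [Box-rule on 2 via 0R1]
10. q, 1   [and-rule on 9]
11. not p, 1   [and-rule on 9]
Accessibility: 0R0, 0R1, 1R1
Branch closes: p and not p both at 1.
Every branch closes; the branch above is one of them.

No, unsatisfiable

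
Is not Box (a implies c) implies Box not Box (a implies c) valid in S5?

Valid

Tableau for the negation not (not Box (a implies c) implies Box not Box (a implies c)):
1. not (not Box (a implies c) implies Box not Box (a implies c)), 0
2. not Box (a implies c), 0
3. not Box not Box (a implies c), 0
4. not (a implies c), 1
5. a, 1
6. not c, 1
7. Box (a implies c), 2
8. a implies c, 0
9. a implies c, 1
10. a implies c, 2
11. c, 0
12. c, 1
Accessibility: 0R0, 0R1, 0R2, 1R0, 1R1, 1R2, 2R0, 2R1, 2R2
Branch closes: c and not c both at 1.
Every branch of the negation's tableau closes; the branch above is one of them.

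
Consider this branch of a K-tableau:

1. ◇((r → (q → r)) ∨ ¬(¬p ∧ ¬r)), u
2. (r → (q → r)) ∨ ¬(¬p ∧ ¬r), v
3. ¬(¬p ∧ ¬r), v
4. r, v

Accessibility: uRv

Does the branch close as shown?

No atom appears with both signs at the same world.

No, open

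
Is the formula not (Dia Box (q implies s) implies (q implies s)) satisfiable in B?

1. not (Dia Box (q implies s) implies (q implies s)), u
2. Dia Box (q implies s), u
3. not (q implies s), u
4. q, u
5. not s, u
6. Box (q implies s), v
7. q implies s, u
8. q implies s, v
9. s, u
Accessibility: uRu, uRv, vRu, vRv
Branch closes: s and not s both at u.
(One branch shown.) All branches close.

Unsatisfiable (every branch closes)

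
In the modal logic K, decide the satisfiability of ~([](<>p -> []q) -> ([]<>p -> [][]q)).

Unsatisfiable

1. ~([](<>p -> []q) -> ([]<>p -> [][]q)), w0
2. [](<>p -> []q), w0
3. ~([]<>p -> [][]q), w0
4. []<>p, w0
5. ~[][]q, w0
6. ~[]q, w1
7. <>p -> []q, w1
8. <>p, w1
9. ~<>p, w1
10. ~q, w2
11. ~p, w2
12. p, w3
13. ~p, w3
Accessibility: w0Rw1, w1Rw2, w1Rw3
Branch closes: p and ~p both at w3.
(One branch shown.) All branches close.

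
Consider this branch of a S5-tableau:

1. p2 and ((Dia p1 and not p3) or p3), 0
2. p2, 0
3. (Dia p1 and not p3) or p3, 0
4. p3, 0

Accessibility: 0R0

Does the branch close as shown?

No, open

There is no literal clash: for every atom and world, at most one sign appears.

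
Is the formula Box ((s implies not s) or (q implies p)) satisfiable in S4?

1. Box ((s implies not s) or (q implies p)), w0
2. (s implies not s) or (q implies p), w0
3. q implies p, w0
4. p, w0
Accessibility: w0Rw0

Satisfiable (open branch found)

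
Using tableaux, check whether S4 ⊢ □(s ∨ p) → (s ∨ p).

Valid in S4

Tableau for the negation ¬(□(s ∨ p) → (s ∨ p)):
1. ¬(□(s ∨ p) → (s ∨ p)), w0
2. □(s ∨ p), w0
3. ¬(s ∨ p), w0
4. ¬s, w0
5. ¬p, w0
6. s ∨ p, w0
7. p, w0
Accessibility: w0Rw0
Branch closes: p and ¬p both at w0.
Every branch of the negation's tableau closes; the branch above is one of them.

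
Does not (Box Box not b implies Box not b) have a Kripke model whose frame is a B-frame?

Unsatisfiable (every branch closes)

1. not (Box Box not b implies Box not b), u
2. Box Box not b, u
3. not Box not b, u
4. Box not b, u
5. not b, u
6. b, v
7. Box not b, v
8. not b, v
Accessibility: uRu, uRv, vRu, vRv
Branch closes: b and not b both at v.
All branches of the tableau close; one closing branch shown above.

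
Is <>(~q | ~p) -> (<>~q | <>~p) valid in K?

Valid in K

Tableau for the negation ~(<>(~q | ~p) -> (<>~q | <>~p)):
1. ~(<>(~q | ~p) -> (<>~q | <>~p)), 0
2. <>(~q | ~p), 0
3. ~(<>~q | <>~p), 0
4. ~<>~q, 0
5. ~<>~p, 0
6. ~q | ~p, 1
7. q, 1
8. p, 1
9. ~p, 1
Accessibility: 0R1
Branch closes: p and ~p both at 1.
All branches of the negation close; one closing branch shown above.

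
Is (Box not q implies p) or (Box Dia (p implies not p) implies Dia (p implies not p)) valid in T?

Tableau for the negation not ((Box not q implies p) or (Box Dia (p implies not p) implies Dia (p implies not p))):
1. not ((Box not q implies p) or (Box Dia (p implies not p) implies Dia (p implies not p))), w0
2. not (Box not q implies p), w0
3. not (Box Dia (p implies not p) implies Dia (p implies not p)), w0
4. Box not q, w0
5. not p, w0
6. Box Dia (p implies not p), w0
7. not Dia (p implies not p), w0
8. not q, w0
9. Dia (p implies not p), w0
10. not (p implies not p), w0
11. p, w0
Accessibility: w0Rw0
Branch closes: p and not p both at w0.
All branches of the negation close; one closing branch shown above.

Valid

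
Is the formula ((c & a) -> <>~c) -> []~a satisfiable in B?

Yes, satisfiable

1. ((c & a) -> <>~c) -> []~a, 0
2. []~a, 0
3. ~a, 0
Accessibility: 0R0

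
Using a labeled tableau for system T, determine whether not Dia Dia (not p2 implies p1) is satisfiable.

1. not Dia Dia (not p2 implies p1), 0
2. not Dia (not p2 implies p1), 0
3. not (not p2 implies p1), 0
4. not p2, 0
5. not p1, 0
Accessibility: 0R0

Yes, satisfiable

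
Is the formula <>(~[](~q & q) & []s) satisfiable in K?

Satisfiable

1. <>(~[](~q & q) & []s), 0
2. ~[](~q & q) & []s, 1
3. ~[](~q & q), 1
4. []s, 1
5. ~(~q & q), 2
6. s, 2
7. ~q, 2
Accessibility: 0R1, 1R2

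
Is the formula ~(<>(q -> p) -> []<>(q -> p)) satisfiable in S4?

1. ~(<>(q -> p) -> []<>(q -> p)), u
2. <>(q -> p), u
3. ~[]<>(q -> p), u
4. q -> p, v
5. p, v
6. ~<>(q -> p), w
7. ~(q -> p), w
8. q, w
9. ~p, w
Accessibility: uRu, uRv, uRw, vRv, wRw

Satisfiable (open branch found)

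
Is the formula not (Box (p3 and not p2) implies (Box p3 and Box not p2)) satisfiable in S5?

Unsatisfiable

1. not (Box (p3 and not p2) implies (Box p3 and Box not p2)), w0
2. Box (p3 and not p2), w0
3. not (Box p3 and Box not p2), w0
4. p3 and not p2, w0
5. p3, w0
6. not p2, w0
7. not Box not p2, w0
8. p2, w1
9. p3 and not p2, w1
10. p3, w1
11. not p2, w1
Accessibility: w0Rw0, w0Rw1, w1Rw0, w1Rw1
Branch closes: p2 and not p2 both at w1.
(One branch shown.) All branches close.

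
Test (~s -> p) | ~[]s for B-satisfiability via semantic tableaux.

1. (~s -> p) | ~[]s, u
2. ~[]s, u
3. ~s, v
Accessibility: uRu, uRv, vRu, vRv

Yes, satisfiable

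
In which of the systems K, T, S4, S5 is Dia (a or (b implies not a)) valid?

T, S4, S5

K-tableau for the negation not Dia (a or (b implies not a)):
1. not Dia (a or (b implies not a)), u
Complete open branch: countermodel on a K-frame, so not valid in K.
T-tableau for the negation not Dia (a or (b implies not a)):
1. not Dia (a or (b implies not a)), u
2. not (a or (b implies not a)), u
3. not a, u
4. not (b implies not a), u
5. b, u
6. a, u
Accessibility: uRu
Branch closes: a and not a both at u.
Every branch closes (one shown): valid in T, hence also in S4, S5 (every theorem of T is a theorem of S4 and S5).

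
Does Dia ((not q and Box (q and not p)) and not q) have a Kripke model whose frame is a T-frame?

1. Dia ((not q and Box (q and not p)) and not q), 0
2. (not q and Box (q and not p)) and not q, 1
3. not q and Box (q and not p), 1
4. not q, 1
5. Box (q and not p), 1
6. q and not p, 1
7. q, 1
8. not p, 1
Accessibility: 0R0, 0R1, 1R1
Branch closes: q and not q both at 1.
All branches of the tableau close; one closing branch shown above.

Unsatisfiable (every branch closes)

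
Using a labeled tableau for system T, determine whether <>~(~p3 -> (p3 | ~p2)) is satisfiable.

1. <>~(~p3 -> (p3 | ~p2)), 0
2. ~(~p3 -> (p3 | ~p2)), 1
3. ~p3, 1
4. ~(p3 | ~p2), 1
5. p2, 1
Accessibility: 0R0, 0R1, 1R1

Satisfiable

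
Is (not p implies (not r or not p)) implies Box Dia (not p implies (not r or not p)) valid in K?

Tableau for the negation not ((not p implies (not r or not p)) implies Box Dia (not p implies (not r or not p))):
1. not ((not p implies (not r or not p)) implies Box Dia (not p implies (not r or not p))), 0
2. not p implies (not r or not p), 0   [neg-implies-rule on 1]
3. not Box Dia (not p implies (not r or not p)), 0   [neg-implies-rule on 1]
4. not r or not p, 0   [implies-rule on 2 (branches; this branch)]
5. not p, 0   [or-rule on 4 (branches; this branch)]
6. not Dia (not p implies (not r or not p)), 1   [neg-Box-rule on 3: fresh world 1, 0R1]
Accessibility: 0R1
The negation has an open branch (countermodel exists).

No, not valid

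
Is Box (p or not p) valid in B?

Valid in B

Tableau for the negation not Box (p or not p):
1. not Box (p or not p), u
2. not (p or not p), v   [neg-Box-rule on 1: fresh world v, uRv]
3. not p, v   [neg-or-rule on 2]
4. p, v   [neg-or-rule on 2]
Accessibility: uRu, uRv, vRu, vRv
Branch closes: p and not p both at v.
Every branch of the negation's tableau closes; the branch above is one of them.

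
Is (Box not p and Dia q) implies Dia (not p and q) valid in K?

Tableau for the negation not ((Box not p and Dia q) implies Dia (not p and q)):
1. not ((Box not p and Dia q) implies Dia (not p and q)), u
2. Box not p and Dia q, u
3. not Dia (not p and q), u
4. Box not p, u
5. Dia q, u
6. q, v
7. not (not p and q), v
8. not p, v
9. not q, v
Accessibility: uRv
Branch closes: q and not q both at v.
All branches of the negation close; one closing branch shown above.

Valid in K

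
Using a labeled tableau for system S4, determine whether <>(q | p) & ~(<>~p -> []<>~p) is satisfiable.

1. <>(q | p) & ~(<>~p -> []<>~p), u
2. <>(q | p), u
3. ~(<>~p -> []<>~p), u
4. <>~p, u
5. ~[]<>~p, u
6. q | p, v
7. p, v
8. ~p, w
9. ~<>~p, x
10. p, x
Accessibility: uRu, uRv, uRw, uRx, vRv, wRw, xRx

Satisfiable (open branch found)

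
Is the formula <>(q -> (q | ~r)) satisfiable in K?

1. <>(q -> (q | ~r)), 0
2. q -> (q | ~r), 1
3. q | ~r, 1
4. ~r, 1
Accessibility: 0R1

Satisfiable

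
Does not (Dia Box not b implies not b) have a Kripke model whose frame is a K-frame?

1. not (Dia Box not b implies not b), w0
2. Dia Box not b, w0
3. b, w0
4. Box not b, w1
Accessibility: w0Rw1

Yes, satisfiable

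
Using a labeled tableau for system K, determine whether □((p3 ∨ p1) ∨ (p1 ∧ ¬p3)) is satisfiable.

1. □((p3 ∨ p1) ∨ (p1 ∧ ¬p3)), 0

Yes, satisfiable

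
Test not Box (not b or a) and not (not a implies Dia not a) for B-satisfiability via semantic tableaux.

Unsatisfiable

1. not Box (not b or a) and not (not a implies Dia not a), 0
2. not Box (not b or a), 0   [and-rule on 1]
3. not (not a implies Dia not a), 0   [and-rule on 1]
4. not a, 0   [neg-implies-rule on 3]
5. not Dia not a, 0   [neg-implies-rule on 3]
6. a, 0   [neg-Dia-rule on 5 via 0R0]
Accessibility: 0R0
Branch closes: a and not a both at 0.
All branches of the tableau close; one closing branch shown above.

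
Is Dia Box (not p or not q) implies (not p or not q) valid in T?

Invalid (countermodel exists)

Tableau for the negation not (Dia Box (not p or not q) implies (not p or not q)):
1. not (Dia Box (not p or not q) implies (not p or not q)), 0
2. Dia Box (not p or not q), 0   [neg-implies-rule on 1]
3. not (not p or not q), 0   [neg-implies-rule on 1]
4. p, 0   [neg-or-rule on 3]
5. q, 0   [neg-or-rule on 3]
6. Box (not p or not q), 1   [Dia-rule on 2: fresh world 1, 0R1]
7. not p or not q, 1   [Box-rule on 6 via 1R1]
8. not q, 1   [or-rule on 7 (branches; this branch)]
Accessibility: 0R0, 0R1, 1R1
The negation has an open branch (countermodel exists).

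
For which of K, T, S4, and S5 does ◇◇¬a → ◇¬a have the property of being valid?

S4, S5

S4-tableau for the negation ¬(◇◇¬a → ◇¬a):
1. ¬(◇◇¬a → ◇¬a), w0
2. ◇◇¬a, w0
3. ¬◇¬a, w0
4. a, w0
5. ◇¬a, w1
6. a, w1
7. ¬a, w2
8. a, w2
Accessibility: w0Rw0, w0Rw1, w0Rw2, w1Rw1, w1Rw2, w2Rw2
Branch closes: a and ¬a both at w2.
Every branch closes (one shown): valid in S4, hence also in S5 (every theorem of S4 is a theorem of S5).
T-tableau for the negation ¬(◇◇¬a → ◇¬a):
1. ¬(◇◇¬a → ◇¬a), w0
2. ◇◇¬a, w0
3. ¬◇¬a, w0
4. a, w0
5. ◇¬a, w1
6. a, w1
7. ¬a, w2
Accessibility: w0Rw0, w0Rw1, w1Rw1, w1Rw2, w2Rw2
Complete open branch: countermodel on a T-frame, so not valid in T, nor in K (the same frame is also a K-frame).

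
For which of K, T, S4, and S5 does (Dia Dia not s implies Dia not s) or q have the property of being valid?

S4-tableau for the negation not ((Dia Dia not s implies Dia not s) or q):
1. not ((Dia Dia not s implies Dia not s) or q), u
2. not (Dia Dia not s implies Dia not s), u
3. not q, u
4. Dia Dia not s, u
5. not Dia not s, u
6. s, u
7. Dia not s, v
8. s, v
9. not s, w
10. s, w
Accessibility: uRu, uRv, uRw, vRv, vRw, wRw
Branch closes: s and not s both at w.
Every branch closes (one shown): valid in S4, hence also in S5 (every theorem of S4 is a theorem of S5).
T-tableau for the negation not ((Dia Dia not s implies Dia not s) or q):
1. not ((Dia Dia not s implies Dia not s) or q), u
2. not (Dia Dia not s implies Dia not s), u
3. not q, u
4. Dia Dia not s, u
5. not Dia not s, u
6. s, u
7. Dia not s, v
8. s, v
9. not s, w
Accessibility: uRu, uRv, vRv, vRw, wRw
Complete open branch: countermodel on a T-frame, so not valid in T, nor in K (the same frame is also a K-frame).

S4, S5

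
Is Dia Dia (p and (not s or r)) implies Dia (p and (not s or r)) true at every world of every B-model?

Tableau for the negation not (Dia Dia (p and (not s or r)) implies Dia (p and (not s or r))):
1. not (Dia Dia (p and (not s or r)) implies Dia (p and (not s or r))), 0
2. Dia Dia (p and (not s or r)), 0
3. not Dia (p and (not s or r)), 0
4. not (p and (not s or r)), 0
5. not (not s or r), 0
6. s, 0
7. not r, 0
8. Dia (p and (not s or r)), 1
9. not (p and (not s or r)), 1
10. not (not s or r), 1
11. s, 1
12. not r, 1
13. p and (not s or r), 2
14. p, 2
15. not s or r, 2
16. r, 2
Accessibility: 0R0, 0R1, 1R0, 1R1, 1R2, 2R1, 2R2
The negation has an open branch (countermodel exists).

No, not valid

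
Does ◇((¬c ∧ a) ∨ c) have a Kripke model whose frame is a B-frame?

1. ◇((¬c ∧ a) ∨ c), 0
2. (¬c ∧ a) ∨ c, 1   [◇-rule on 1: fresh world 1, 0R1]
3. c, 1   [∨-rule on 2 (branches; this branch)]
Accessibility: 0R0, 0R1, 1R0, 1R1

Satisfiable (open branch found)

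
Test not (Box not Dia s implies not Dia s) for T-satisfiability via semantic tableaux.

1. not (Box not Dia s implies not Dia s), u
2. Box not Dia s, u
3. Dia s, u
4. not Dia s, u
5. not s, u
6. s, v
7. not Dia s, v
8. not s, v
Accessibility: uRu, uRv, vRv
Branch closes: s and not s both at v.
All branches of the tableau close; one closing branch shown above.

Unsatisfiable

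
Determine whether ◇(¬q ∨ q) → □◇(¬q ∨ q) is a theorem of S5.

Tableau for the negation ¬(◇(¬q ∨ q) → □◇(¬q ∨ q)):
1. ¬(◇(¬q ∨ q) → □◇(¬q ∨ q)), 0
2. ◇(¬q ∨ q), 0   [¬→-rule on 1]
3. ¬□◇(¬q ∨ q), 0   [¬→-rule on 1]
4. ¬q ∨ q, 1   [◇-rule on 2: fresh world 1, 0R1]
5. q, 1   [∨-rule on 4 (branches; this branch)]
6. ¬◇(¬q ∨ q), 2   [¬□-rule on 3: fresh world 2, 0R2]
7. ¬(¬q ∨ q), 0   [¬◇-rule on 6 via 2R0]
8. q, 0   [¬∨-rule on 7]
9. ¬q, 0   [¬∨-rule on 7]
Accessibility: 0R0, 0R1, 0R2, 1R0, 1R1, 1R2, 2R0, 2R1, 2R2
Branch closes: q and ¬q both at 0.
Every branch of the negation's tableau closes; the branch above is one of them.

Yes, valid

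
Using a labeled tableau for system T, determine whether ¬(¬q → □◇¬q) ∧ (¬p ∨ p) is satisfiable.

1. ¬(¬q → □◇¬q) ∧ (¬p ∨ p), u
2. ¬(¬q → □◇¬q), u
3. ¬p ∨ p, u
4. ¬q, u
5. ¬□◇¬q, u
6. p, u
7. ¬◇¬q, v
8. q, v
Accessibility: uRu, uRv, vRv

Yes, satisfiable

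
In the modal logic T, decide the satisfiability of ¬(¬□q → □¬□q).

Yes, satisfiable

1. ¬(¬□q → □¬□q), w0
2. ¬□q, w0   [¬→-rule on 1]
3. ¬□¬□q, w0   [¬→-rule on 1]
4. ¬q, w1   [¬□-rule on 2: fresh world w1, w0Rw1]
5. □q, w2   [¬□-rule on 3: fresh world w2, w0Rw2]
6. q, w2   [□-rule on 5 via w2Rw2]
Accessibility: w0Rw0, w0Rw1, w0Rw2, w1Rw1, w2Rw2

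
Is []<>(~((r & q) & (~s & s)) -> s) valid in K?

Not valid

Tableau for the negation ~[]<>(~((r & q) & (~s & s)) -> s):
1. ~[]<>(~((r & q) & (~s & s)) -> s), u
2. ~<>(~((r & q) & (~s & s)) -> s), v   [~[]-rule on 1: fresh world v, uRv]
Accessibility: uRv
The negation has an open branch (countermodel exists).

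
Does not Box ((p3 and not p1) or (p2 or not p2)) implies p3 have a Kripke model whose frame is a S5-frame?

1. not Box ((p3 and not p1) or (p2 or not p2)) implies p3, w0
2. p3, w0   [implies-rule on 1 (branches; this branch)]
Accessibility: w0Rw0

Yes, satisfiable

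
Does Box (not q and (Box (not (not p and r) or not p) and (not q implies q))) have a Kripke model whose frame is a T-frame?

1. Box (not q and (Box (not (not p and r) or not p) and (not q implies q))), u
2. not q and (Box (not (not p and r) or not p) and (not q implies q)), u
3. not q, u
4. Box (not (not p and r) or not p) and (not q implies q), u
5. Box (not (not p and r) or not p), u
6. not q implies q, u
7. not (not p and r) or not p, u
8. q, u
Accessibility: uRu
Branch closes: q and not q both at u.
All branches of the tableau close; one closing branch shown above.

No, unsatisfiable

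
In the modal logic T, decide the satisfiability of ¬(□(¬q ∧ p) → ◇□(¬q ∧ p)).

No, unsatisfiable

1. ¬(□(¬q ∧ p) → ◇□(¬q ∧ p)), w0
2. □(¬q ∧ p), w0
3. ¬◇□(¬q ∧ p), w0
4. ¬q ∧ p, w0
5. ¬q, w0
6. p, w0
7. ¬□(¬q ∧ p), w0
8. ¬(¬q ∧ p), w1
9. ¬q ∧ p, w1
10. ¬q, w1
11. p, w1
12. ¬□(¬q ∧ p), w1
13. ¬p, w1
Accessibility: w0Rw0, w0Rw1, w1Rw1
Branch closes: p and ¬p both at w1.
All branches of the tableau close; one closing branch shown above.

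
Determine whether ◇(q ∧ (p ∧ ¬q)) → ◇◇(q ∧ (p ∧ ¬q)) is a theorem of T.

Tableau for the negation ¬(◇(q ∧ (p ∧ ¬q)) → ◇◇(q ∧ (p ∧ ¬q))):
1. ¬(◇(q ∧ (p ∧ ¬q)) → ◇◇(q ∧ (p ∧ ¬q))), w0
2. ◇(q ∧ (p ∧ ¬q)), w0
3. ¬◇◇(q ∧ (p ∧ ¬q)), w0
4. ¬◇(q ∧ (p ∧ ¬q)), w0
5. ¬(q ∧ (p ∧ ¬q)), w0
6. ¬(p ∧ ¬q), w0
7. q, w0
8. q ∧ (p ∧ ¬q), w1
9. q, w1
10. p ∧ ¬q, w1
11. p, w1
12. ¬q, w1
Accessibility: w0Rw0, w0Rw1, w1Rw1
Branch closes: q and ¬q both at w1.
Every branch of the negation's tableau closes; the branch above is one of them.

Yes, valid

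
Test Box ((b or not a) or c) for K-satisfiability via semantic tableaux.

1. Box ((b or not a) or c), w0

Satisfiable (open branch found)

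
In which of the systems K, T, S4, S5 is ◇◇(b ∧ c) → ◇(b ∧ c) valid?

S4, S5

S4-tableau for the negation ¬(◇◇(b ∧ c) → ◇(b ∧ c)):
1. ¬(◇◇(b ∧ c) → ◇(b ∧ c)), w0
2. ◇◇(b ∧ c), w0
3. ¬◇(b ∧ c), w0
4. ¬(b ∧ c), w0
5. ¬c, w0
6. ◇(b ∧ c), w1
7. ¬(b ∧ c), w1
8. ¬c, w1
9. b ∧ c, w2
10. b, w2
11. c, w2
12. ¬(b ∧ c), w2
13. ¬c, w2
Accessibility: w0Rw0, w0Rw1, w0Rw2, w1Rw1, w1Rw2, w2Rw2
Branch closes: c and ¬c both at w2.
Every branch closes (one shown): valid in S4, hence also in S5 (every theorem of S4 is a theorem of S5).
T-tableau for the negation ¬(◇◇(b ∧ c) → ◇(b ∧ c)):
1. ¬(◇◇(b ∧ c) → ◇(b ∧ c)), w0
2. ◇◇(b ∧ c), w0
3. ¬◇(b ∧ c), w0
4. ¬(b ∧ c), w0
5. ¬c, w0
6. ◇(b ∧ c), w1
7. ¬(b ∧ c), w1
8. ¬c, w1
9. b ∧ c, w2
10. b, w2
11. c, w2
Accessibility: w0Rw0, w0Rw1, w1Rw1, w1Rw2, w2Rw2
Complete open branch: countermodel on a T-frame, so not valid in T, nor in K (the same frame is also a K-frame).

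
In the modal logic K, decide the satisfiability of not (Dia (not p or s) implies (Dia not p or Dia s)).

1. not (Dia (not p or s) implies (Dia not p or Dia s)), 0
2. Dia (not p or s), 0
3. not (Dia not p or Dia s), 0
4. not Dia not p, 0
5. not Dia s, 0
6. not p or s, 1
7. p, 1
8. not s, 1
9. s, 1
Accessibility: 0R1
Branch closes: s and not s both at 1.
All branches of the tableau close; one closing branch shown above.

Unsatisfiable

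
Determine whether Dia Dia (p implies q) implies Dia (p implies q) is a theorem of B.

No, not valid

Tableau for the negation not (Dia Dia (p implies q) implies Dia (p implies q)):
1. not (Dia Dia (p implies q) implies Dia (p implies q)), 0
2. Dia Dia (p implies q), 0
3. not Dia (p implies q), 0
4. not (p implies q), 0
5. p, 0
6. not q, 0
7. Dia (p implies q), 1
8. not (p implies q), 1
9. p, 1
10. not q, 1
11. p implies q, 2
12. q, 2
Accessibility: 0R0, 0R1, 1R0, 1R1, 1R2, 2R1, 2R2
The negation has an open branch (countermodel exists).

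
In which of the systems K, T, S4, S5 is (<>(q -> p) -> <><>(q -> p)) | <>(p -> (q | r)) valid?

K-tableau for the negation ~((<>(q -> p) -> <><>(q -> p)) | <>(p -> (q | r))):
1. ~((<>(q -> p) -> <><>(q -> p)) | <>(p -> (q | r))), 0
2. ~(<>(q -> p) -> <><>(q -> p)), 0
3. ~<>(p -> (q | r)), 0
4. <>(q -> p), 0
5. ~<><>(q -> p), 0
6. q -> p, 1
7. ~(p -> (q | r)), 1
8. p, 1
9. ~(q | r), 1
10. ~q, 1
11. ~r, 1
12. ~<>(q -> p), 1
Accessibility: 0R1
Complete open branch: countermodel on a K-frame, so not valid in K.
T-tableau for the negation ~((<>(q -> p) -> <><>(q -> p)) | <>(p -> (q | r))):
1. ~((<>(q -> p) -> <><>(q -> p)) | <>(p -> (q | r))), 0
2. ~(<>(q -> p) -> <><>(q -> p)), 0
3. ~<>(p -> (q | r)), 0
4. <>(q -> p), 0
5. ~<><>(q -> p), 0
6. ~(p -> (q | r)), 0
7. p, 0
8. ~(q | r), 0
9. ~q, 0
10. ~r, 0
11. ~<>(q -> p), 0
12. ~(q -> p), 0
13. q, 0
14. ~p, 0
Accessibility: 0R0
Branch closes: q and ~q both at 0.
Every branch closes (one shown): valid in T, hence also in S4, S5 (every theorem of T is a theorem of S4 and S5).

T, S4, S5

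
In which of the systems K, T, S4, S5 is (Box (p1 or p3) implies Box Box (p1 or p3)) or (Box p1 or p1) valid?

S4, S5

S4-tableau for the negation not ((Box (p1 or p3) implies Box Box (p1 or p3)) or (Box p1 or p1)):
1. not ((Box (p1 or p3) implies Box Box (p1 or p3)) or (Box p1 or p1)), u
2. not (Box (p1 or p3) implies Box Box (p1 or p3)), u
3. not (Box p1 or p1), u
4. Box (p1 or p3), u
5. not Box Box (p1 or p3), u
6. not Box p1, u
7. not p1, u
8. p1 or p3, u
9. p3, u
10. not Box (p1 or p3), v
11. p1 or p3, v
12. p3, v
13. not p1, w
14. p1 or p3, w
15. p3, w
16. not (p1 or p3), x
17. not p1, x
18. not p3, x
19. p1 or p3, x
20. p3, x
Accessibility: uRu, uRv, uRw, uRx, vRv, vRx, wRw, xRx
Branch closes: p3 and not p3 both at x.
Every branch closes (one shown): valid in S4, hence also in S5 (every theorem of S4 is a theorem of S5).
T-tableau for the negation not ((Box (p1 or p3) implies Box Box (p1 or p3)) or (Box p1 or p1)):
1. not ((Box (p1 or p3) implies Box Box (p1 or p3)) or (Box p1 or p1)), u
2. not (Box (p1 or p3) implies Box Box (p1 or p3)), u
3. not (Box p1 or p1), u
4. Box (p1 or p3), u
5. not Box Box (p1 or p3), u
6. not Box p1, u
7. not p1, u
8. p1 or p3, u
9. p3, u
10. not Box (p1 or p3), v
11. p1 or p3, v
12. p3, v
13. not p1, w
14. p1 or p3, w
15. p3, w
16. not (p1 or p3), x
17. not p1, x
18. not p3, x
Accessibility: uRu, uRv, uRw, vRv, vRx, wRw, xRx
Complete open branch: countermodel on a T-frame, so not valid in T, nor in K (the same frame is also a K-frame).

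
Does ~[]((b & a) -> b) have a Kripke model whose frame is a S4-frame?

Unsatisfiable

1. ~[]((b & a) -> b), u
2. ~((b & a) -> b), v   [~[]-rule on 1: fresh world v, uRv]
3. b & a, v   [~->-rule on 2]
4. ~b, v   [~->-rule on 2]
5. b, v   [&-rule on 3]
6. a, v   [&-rule on 3]
Accessibility: uRu, uRv, vRv
Branch closes: b and ~b both at v.
Every branch closes; the branch above is one of them.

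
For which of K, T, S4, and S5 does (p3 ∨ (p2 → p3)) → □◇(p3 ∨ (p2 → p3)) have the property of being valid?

S4-tableau for the negation ¬((p3 ∨ (p2 → p3)) → □◇(p3 ∨ (p2 → p3))):
1. ¬((p3 ∨ (p2 → p3)) → □◇(p3 ∨ (p2 → p3))), u
2. p3 ∨ (p2 → p3), u   [¬→-rule on 1]
3. ¬□◇(p3 ∨ (p2 → p3)), u   [¬→-rule on 1]
4. p2 → p3, u   [∨-rule on 2 (branches; this branch)]
5. p3, u   [→-rule on 4 (branches; this branch)]
6. ¬◇(p3 ∨ (p2 → p3)), v   [¬□-rule on 3: fresh world v, uRv]
7. ¬(p3 ∨ (p2 → p3)), v   [¬◇-rule on 6 via vRv]
8. ¬p3, v   [¬∨-rule on 7]
9. ¬(p2 → p3), v   [¬∨-rule on 7]
10. p2, v   [¬→-rule on 9]
Accessibility: uRu, uRv, vRv
Complete open branch: countermodel on an S4-frame, so not valid in S4, nor in K, T (the same frame is also a K-frame and a T-frame).
S5-tableau for the negation ¬((p3 ∨ (p2 → p3)) → □◇(p3 ∨ (p2 → p3))):
1. ¬((p3 ∨ (p2 → p3)) → □◇(p3 ∨ (p2 → p3))), u
2. p3 ∨ (p2 → p3), u   [¬→-rule on 1]
3. ¬□◇(p3 ∨ (p2 → p3)), u   [¬→-rule on 1]
4. p2 → p3, u   [∨-rule on 2 (branches; this branch)]
5. ¬p2, u   [→-rule on 4 (branches; this branch)]
6. ¬◇(p3 ∨ (p2 → p3)), v   [¬□-rule on 3: fresh world v, uRv]
7. ¬(p3 ∨ (p2 → p3)), u   [¬◇-rule on 6 via vRu]
8. ¬p3, u   [¬∨-rule on 7]
9. ¬(p2 → p3), u   [¬∨-rule on 7]
10. p2, u   [¬→-rule on 9]
Accessibility: uRu, uRv, vRu, vRv
Branch closes: p2 and ¬p2 both at u.
Every branch closes (one shown): valid in S5.

S5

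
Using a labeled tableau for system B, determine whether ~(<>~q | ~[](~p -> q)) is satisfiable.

Satisfiable (open branch found)

1. ~(<>~q | ~[](~p -> q)), 0
2. ~<>~q, 0
3. [](~p -> q), 0
4. q, 0
5. ~p -> q, 0
Accessibility: 0R0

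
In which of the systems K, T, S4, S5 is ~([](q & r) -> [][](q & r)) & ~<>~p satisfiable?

T-tableau for the formula:
1. ~([](q & r) -> [][](q & r)) & ~<>~p, u
2. ~([](q & r) -> [][](q & r)), u
3. ~<>~p, u
4. [](q & r), u
5. ~[][](q & r), u
6. p, u
7. q & r, u
8. q, u
9. r, u
10. ~[](q & r), v
11. p, v
12. q & r, v
13. q, v
14. r, v
15. ~(q & r), w
16. ~r, w
Accessibility: uRu, uRv, vRv, vRw, wRw
Complete open branch: satisfiable in T, hence also in K (this T-model is also a K-model).
S4-tableau for the formula:
1. ~([](q & r) -> [][](q & r)) & ~<>~p, u
2. ~([](q & r) -> [][](q & r)), u
3. ~<>~p, u
4. [](q & r), u
5. ~[][](q & r), u
6. p, u
7. q & r, u
8. q, u
9. r, u
10. ~[](q & r), v
11. p, v
12. q & r, v
13. q, v
14. r, v
15. ~(q & r), w
16. p, w
17. q & r, w
18. q, w
19. r, w
20. ~r, w
Accessibility: uRu, uRv, uRw, vRv, vRw, wRw
Branch closes: r and ~r both at w.
Every branch closes (one shown): unsatisfiable in S4, hence also in S5 (every S5-frame is an S4-frame).

K, T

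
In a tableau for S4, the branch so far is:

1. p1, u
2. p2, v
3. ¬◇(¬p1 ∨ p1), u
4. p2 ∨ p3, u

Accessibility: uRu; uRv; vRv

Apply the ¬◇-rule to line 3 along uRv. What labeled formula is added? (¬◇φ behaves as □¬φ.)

¬(¬p1 ∨ p1), v

¬◇φ behaves as □¬φ: propagate the negated body to each accessible world.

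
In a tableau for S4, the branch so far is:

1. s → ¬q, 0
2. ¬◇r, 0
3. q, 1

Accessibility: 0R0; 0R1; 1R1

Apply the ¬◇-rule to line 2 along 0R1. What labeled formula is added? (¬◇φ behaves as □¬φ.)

¬r, 1

¬◇φ behaves as □¬φ: propagate the negated body to each accessible world.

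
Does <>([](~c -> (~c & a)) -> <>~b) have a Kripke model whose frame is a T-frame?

Yes, satisfiable

1. <>([](~c -> (~c & a)) -> <>~b), 0
2. [](~c -> (~c & a)) -> <>~b, 1
3. <>~b, 1
4. ~b, 2
Accessibility: 0R0, 0R1, 1R1, 1R2, 2R2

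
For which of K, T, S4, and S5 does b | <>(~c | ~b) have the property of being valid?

K-tableau for the negation ~(b | <>(~c | ~b)):
1. ~(b | <>(~c | ~b)), 0
2. ~b, 0   [~|-rule on 1]
3. ~<>(~c | ~b), 0   [~|-rule on 1]
Complete open branch: countermodel on a K-frame, so not valid in K.
T-tableau for the negation ~(b | <>(~c | ~b)):
1. ~(b | <>(~c | ~b)), 0
2. ~b, 0   [~|-rule on 1]
3. ~<>(~c | ~b), 0   [~|-rule on 1]
4. ~(~c | ~b), 0   [~<>-rule on 3 via 0R0]
5. c, 0   [~|-rule on 4]
6. b, 0   [~|-rule on 4]
Accessibility: 0R0
Branch closes: b and ~b both at 0.
Every branch closes (one shown): valid in T, hence also in S4, S5 (every theorem of T is a theorem of S4 and S5).

T, S4, S5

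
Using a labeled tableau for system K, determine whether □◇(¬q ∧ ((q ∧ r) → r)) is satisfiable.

1. □◇(¬q ∧ ((q ∧ r) → r)), w0

Satisfiable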